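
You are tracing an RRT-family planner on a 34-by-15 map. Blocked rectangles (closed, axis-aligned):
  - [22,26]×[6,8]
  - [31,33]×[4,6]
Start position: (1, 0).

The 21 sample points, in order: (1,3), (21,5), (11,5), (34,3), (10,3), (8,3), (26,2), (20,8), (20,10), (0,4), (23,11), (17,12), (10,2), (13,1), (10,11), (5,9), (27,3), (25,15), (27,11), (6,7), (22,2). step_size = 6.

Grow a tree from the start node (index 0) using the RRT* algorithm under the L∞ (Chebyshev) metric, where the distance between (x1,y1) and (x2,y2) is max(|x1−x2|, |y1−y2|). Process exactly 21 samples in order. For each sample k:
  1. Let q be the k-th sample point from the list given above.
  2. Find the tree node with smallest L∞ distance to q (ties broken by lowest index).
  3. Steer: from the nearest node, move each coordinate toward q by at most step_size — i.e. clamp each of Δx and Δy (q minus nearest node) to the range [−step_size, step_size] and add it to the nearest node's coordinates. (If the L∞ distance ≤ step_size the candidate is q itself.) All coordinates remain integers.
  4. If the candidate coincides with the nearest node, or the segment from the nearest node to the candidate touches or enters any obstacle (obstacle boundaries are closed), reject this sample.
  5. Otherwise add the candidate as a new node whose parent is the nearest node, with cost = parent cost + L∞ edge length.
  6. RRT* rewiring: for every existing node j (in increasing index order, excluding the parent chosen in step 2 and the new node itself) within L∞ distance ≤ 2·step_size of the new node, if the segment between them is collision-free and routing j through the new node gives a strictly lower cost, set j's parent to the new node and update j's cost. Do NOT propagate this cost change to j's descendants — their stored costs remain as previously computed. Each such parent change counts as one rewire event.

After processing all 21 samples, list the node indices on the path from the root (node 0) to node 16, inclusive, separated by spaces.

1. q=(1,3) nearest=0 d=3 new=(1,3) → add node 1 parent=0 cost=3
2. q=(21,5) nearest=0 d=20 new=(7,5) → add node 2 parent=0 cost=6
3. q=(11,5) nearest=2 d=4 new=(11,5) → add node 3 parent=2 cost=10
4. q=(34,3) nearest=3 d=23 new=(17,3) → add node 4 parent=3 cost=16
5. q=(10,3) nearest=3 d=2 new=(10,3) → add node 5 parent=3 cost=12
6. q=(8,3) nearest=2 d=2 new=(8,3) → add node 6 parent=2 cost=8; rewire 5→6 (10<12)
7. q=(26,2) nearest=4 d=9 new=(23,2) → add node 7 parent=4 cost=22
8. q=(20,8) nearest=4 d=5 new=(20,8) → add node 8 parent=4 cost=21
9. q=(20,10) nearest=8 d=2 new=(20,10) → add node 9 parent=8 cost=23
10. q=(0,4) nearest=1 d=1 new=(0,4) → add node 10 parent=1 cost=4
11. q=(23,11) nearest=8 d=3 new=(23,11) → add node 11 parent=8 cost=24
12. q=(17,12) nearest=9 d=3 new=(17,12) → add node 12 parent=9 cost=26
13. q=(10,2) nearest=5 d=1 new=(10,2) → add node 13 parent=5 cost=11; rewire 9→13 (21<23); rewire 12→13 (21<26)
14. q=(13,1) nearest=5 d=3 new=(13,1) → add node 14 parent=5 cost=13; rewire 8→14 (20<21); rewire 11→14 (23<24)
15. q=(10,11) nearest=2 d=6 new=(10,11) → add node 15 parent=2 cost=12; rewire 12→15 (19<21)
16. q=(5,9) nearest=2 d=4 new=(5,9) → add node 16 parent=2 cost=10
17. q=(27,3) nearest=7 d=4 new=(27,3) → add node 17 parent=7 cost=26
18. q=(25,15) nearest=11 d=4 new=(25,15) → add node 18 parent=11 cost=27
19. q=(27,11) nearest=11 d=4 new=(27,11) → add node 19 parent=11 cost=27
20. q=(6,7) nearest=2 d=2 new=(6,7) → add node 20 parent=2 cost=8
21. q=(22,2) nearest=7 d=1 new=(22,2) → add node 21 parent=7 cost=23

Path: 0 2 16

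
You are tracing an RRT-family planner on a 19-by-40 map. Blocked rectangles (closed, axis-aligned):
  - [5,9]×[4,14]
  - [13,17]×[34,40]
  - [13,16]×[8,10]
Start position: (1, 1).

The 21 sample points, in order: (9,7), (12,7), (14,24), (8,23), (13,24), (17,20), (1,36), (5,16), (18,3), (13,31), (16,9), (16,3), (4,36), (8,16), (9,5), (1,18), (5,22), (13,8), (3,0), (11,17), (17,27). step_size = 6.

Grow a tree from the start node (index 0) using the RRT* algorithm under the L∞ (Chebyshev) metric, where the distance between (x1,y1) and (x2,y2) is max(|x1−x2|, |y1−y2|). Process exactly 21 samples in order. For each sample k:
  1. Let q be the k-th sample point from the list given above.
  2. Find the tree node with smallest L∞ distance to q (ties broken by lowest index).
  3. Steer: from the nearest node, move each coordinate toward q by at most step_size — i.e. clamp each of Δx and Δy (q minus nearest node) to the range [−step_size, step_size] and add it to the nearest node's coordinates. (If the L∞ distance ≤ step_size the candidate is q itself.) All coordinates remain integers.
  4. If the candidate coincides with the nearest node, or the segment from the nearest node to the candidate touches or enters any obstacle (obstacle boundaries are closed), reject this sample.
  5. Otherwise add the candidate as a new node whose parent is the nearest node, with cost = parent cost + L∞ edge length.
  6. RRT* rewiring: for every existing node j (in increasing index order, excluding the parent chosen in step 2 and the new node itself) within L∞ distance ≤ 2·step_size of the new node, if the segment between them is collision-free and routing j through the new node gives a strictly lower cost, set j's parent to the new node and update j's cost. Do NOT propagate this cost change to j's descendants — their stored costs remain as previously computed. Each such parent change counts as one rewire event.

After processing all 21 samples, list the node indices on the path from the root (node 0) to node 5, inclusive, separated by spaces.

Path: 0 1 4 5

1. q=(9,7) nearest=0 d=8 new=(7,7) → blocked by [5,9]×[4,14], reject
2. q=(12,7) nearest=0 d=11 new=(7,7) → blocked by [5,9]×[4,14], reject
3. q=(14,24) nearest=0 d=23 new=(7,7) → blocked by [5,9]×[4,14], reject
4. q=(8,23) nearest=0 d=22 new=(7,7) → blocked by [5,9]×[4,14], reject
5. q=(13,24) nearest=0 d=23 new=(7,7) → blocked by [5,9]×[4,14], reject
6. q=(17,20) nearest=0 d=19 new=(7,7) → blocked by [5,9]×[4,14], reject
7. q=(1,36) nearest=0 d=35 new=(1,7) → add node 1 parent=0 cost=6
8. q=(5,16) nearest=1 d=9 new=(5,13) → blocked by [5,9]×[4,14], reject
9. q=(18,3) nearest=0 d=17 new=(7,3) → add node 2 parent=0 cost=6
10. q=(13,31) nearest=1 d=24 new=(7,13) → blocked by [5,9]×[4,14], reject
11. q=(16,9) nearest=2 d=9 new=(13,9) → blocked by [5,9]×[4,14], reject
12. q=(16,3) nearest=2 d=9 new=(13,3) → add node 3 parent=2 cost=12
13. q=(4,36) nearest=1 d=29 new=(4,13) → add node 4 parent=1 cost=12
14. q=(8,16) nearest=4 d=4 new=(8,16) → blocked by [5,9]×[4,14], reject
15. q=(9,5) nearest=2 d=2 new=(9,5) → blocked by [5,9]×[4,14], reject
16. q=(1,18) nearest=4 d=5 new=(1,18) → add node 5 parent=4 cost=17
17. q=(5,22) nearest=5 d=4 new=(5,22) → add node 6 parent=5 cost=21
18. q=(13,8) nearest=3 d=5 new=(13,8) → blocked by [13,16]×[8,10], reject
19. q=(3,0) nearest=0 d=2 new=(3,0) → add node 7 parent=0 cost=2
20. q=(11,17) nearest=6 d=6 new=(11,17) → add node 8 parent=6 cost=27
21. q=(17,27) nearest=8 d=10 new=(17,23) → add node 9 parent=8 cost=33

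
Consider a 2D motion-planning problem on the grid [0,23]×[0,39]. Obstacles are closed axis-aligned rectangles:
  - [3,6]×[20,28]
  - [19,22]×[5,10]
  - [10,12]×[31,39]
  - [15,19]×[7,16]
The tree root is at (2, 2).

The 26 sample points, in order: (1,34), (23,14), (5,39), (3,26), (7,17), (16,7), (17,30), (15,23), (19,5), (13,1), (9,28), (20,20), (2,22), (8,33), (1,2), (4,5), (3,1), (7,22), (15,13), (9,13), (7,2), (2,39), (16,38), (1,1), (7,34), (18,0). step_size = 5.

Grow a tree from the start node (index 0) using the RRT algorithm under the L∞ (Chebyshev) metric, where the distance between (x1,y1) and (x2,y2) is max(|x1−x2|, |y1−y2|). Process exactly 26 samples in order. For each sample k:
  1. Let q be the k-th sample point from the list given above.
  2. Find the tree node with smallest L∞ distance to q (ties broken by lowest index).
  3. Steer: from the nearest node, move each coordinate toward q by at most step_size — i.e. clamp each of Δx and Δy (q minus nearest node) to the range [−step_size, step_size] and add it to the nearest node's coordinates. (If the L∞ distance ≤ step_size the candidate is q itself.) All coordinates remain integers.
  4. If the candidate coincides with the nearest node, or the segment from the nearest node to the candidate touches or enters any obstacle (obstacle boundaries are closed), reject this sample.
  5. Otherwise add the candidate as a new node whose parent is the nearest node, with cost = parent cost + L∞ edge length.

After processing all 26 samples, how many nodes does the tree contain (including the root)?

1. q=(1,34) nearest=0 d=32 new=(1,7) → add node 1 parent=0 cost=5
2. q=(23,14) nearest=0 d=21 new=(7,7) → add node 2 parent=0 cost=5
3. q=(5,39) nearest=1 d=32 new=(5,12) → add node 3 parent=1 cost=10
4. q=(3,26) nearest=3 d=14 new=(3,17) → add node 4 parent=3 cost=15
5. q=(7,17) nearest=4 d=4 new=(7,17) → add node 5 parent=4 cost=19
6. q=(16,7) nearest=2 d=9 new=(12,7) → add node 6 parent=2 cost=10
7. q=(17,30) nearest=5 d=13 new=(12,22) → add node 7 parent=5 cost=24
8. q=(15,23) nearest=7 d=3 new=(15,23) → add node 8 parent=7 cost=27
9. q=(19,5) nearest=6 d=7 new=(17,5) → add node 9 parent=6 cost=15
10. q=(13,1) nearest=9 d=4 new=(13,1) → add node 10 parent=9 cost=19
11. q=(9,28) nearest=7 d=6 new=(9,27) → add node 11 parent=7 cost=29
12. q=(20,20) nearest=8 d=5 new=(20,20) → add node 12 parent=8 cost=32
13. q=(2,22) nearest=4 d=5 new=(2,22) → add node 13 parent=4 cost=20
14. q=(8,33) nearest=11 d=6 new=(8,32) → add node 14 parent=11 cost=34
15. q=(1,2) nearest=0 d=1 new=(1,2) → add node 15 parent=0 cost=1
16. q=(4,5) nearest=0 d=3 new=(4,5) → add node 16 parent=0 cost=3
17. q=(3,1) nearest=0 d=1 new=(3,1) → add node 17 parent=0 cost=1
18. q=(7,22) nearest=4 d=5 new=(7,22) → blocked by [3,6]×[20,28], reject
19. q=(15,13) nearest=6 d=6 new=(15,12) → blocked by [15,19]×[7,16], reject
20. q=(9,13) nearest=3 d=4 new=(9,13) → add node 18 parent=3 cost=14
21. q=(7,2) nearest=16 d=3 new=(7,2) → add node 19 parent=16 cost=6
22. q=(2,39) nearest=14 d=7 new=(3,37) → add node 20 parent=14 cost=39
23. q=(16,38) nearest=14 d=8 new=(13,37) → blocked by [10,12]×[31,39], reject
24. q=(1,1) nearest=0 d=1 new=(1,1) → add node 21 parent=0 cost=1
25. q=(7,34) nearest=14 d=2 new=(7,34) → add node 22 parent=14 cost=36
26. q=(18,0) nearest=9 d=5 new=(18,0) → add node 23 parent=9 cost=20

Node count: 24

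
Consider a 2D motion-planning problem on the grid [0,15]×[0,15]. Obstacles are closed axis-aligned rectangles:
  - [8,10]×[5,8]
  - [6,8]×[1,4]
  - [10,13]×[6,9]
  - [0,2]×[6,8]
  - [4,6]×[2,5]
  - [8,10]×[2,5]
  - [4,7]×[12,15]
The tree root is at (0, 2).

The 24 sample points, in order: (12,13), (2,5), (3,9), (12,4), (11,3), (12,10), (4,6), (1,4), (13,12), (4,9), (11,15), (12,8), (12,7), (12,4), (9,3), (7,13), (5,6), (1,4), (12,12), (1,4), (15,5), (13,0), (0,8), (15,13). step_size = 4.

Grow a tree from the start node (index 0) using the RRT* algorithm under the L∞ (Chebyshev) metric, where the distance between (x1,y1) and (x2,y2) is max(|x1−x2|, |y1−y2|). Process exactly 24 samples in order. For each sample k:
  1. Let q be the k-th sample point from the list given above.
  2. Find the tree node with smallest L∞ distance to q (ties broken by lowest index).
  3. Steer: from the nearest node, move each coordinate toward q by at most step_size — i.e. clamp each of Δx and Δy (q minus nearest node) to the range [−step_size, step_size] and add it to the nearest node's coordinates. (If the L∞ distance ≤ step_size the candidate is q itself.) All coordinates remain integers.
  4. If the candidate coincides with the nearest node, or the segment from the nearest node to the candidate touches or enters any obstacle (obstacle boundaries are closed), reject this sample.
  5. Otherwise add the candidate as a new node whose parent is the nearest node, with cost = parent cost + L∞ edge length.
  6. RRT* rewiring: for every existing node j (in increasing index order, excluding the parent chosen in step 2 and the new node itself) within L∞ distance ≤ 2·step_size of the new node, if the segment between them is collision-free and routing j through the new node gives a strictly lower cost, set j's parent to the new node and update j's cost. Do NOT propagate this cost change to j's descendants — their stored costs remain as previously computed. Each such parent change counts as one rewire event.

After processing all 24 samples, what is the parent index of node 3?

Parent of node 3: 1

1. q=(12,13) nearest=0 d=12 new=(4,6) → add node 1 parent=0 cost=4
2. q=(2,5) nearest=1 d=2 new=(2,5) → add node 2 parent=1 cost=6
3. q=(3,9) nearest=1 d=3 new=(3,9) → add node 3 parent=1 cost=7
4. q=(12,4) nearest=1 d=8 new=(8,4) → blocked by [6,8]×[1,4], reject
5. q=(11,3) nearest=1 d=7 new=(8,3) → blocked by [6,8]×[1,4], reject
6. q=(12,10) nearest=1 d=8 new=(8,10) → add node 4 parent=1 cost=8
7. q=(4,6) nearest=1 d=0 → coincident, reject
8. q=(1,4) nearest=2 d=1 new=(1,4) → add node 5 parent=2 cost=7
9. q=(13,12) nearest=4 d=5 new=(12,12) → add node 6 parent=4 cost=12
10. q=(4,9) nearest=3 d=1 new=(4,9) → add node 7 parent=3 cost=8
11. q=(11,15) nearest=6 d=3 new=(11,15) → add node 8 parent=6 cost=15
12. q=(12,8) nearest=4 d=4 new=(12,8) → blocked by [10,13]×[6,9], reject
13. q=(12,7) nearest=4 d=4 new=(12,7) → blocked by [10,13]×[6,9], reject
14. q=(12,4) nearest=4 d=6 new=(12,6) → blocked by [8,10]×[5,8], reject
15. q=(9,3) nearest=1 d=5 new=(8,3) → blocked by [6,8]×[1,4], reject
16. q=(7,13) nearest=4 d=3 new=(7,13) → blocked by [4,7]×[12,15], reject
17. q=(5,6) nearest=1 d=1 new=(5,6) → add node 9 parent=1 cost=5
18. q=(1,4) nearest=5 d=0 → coincident, reject
19. q=(12,12) nearest=6 d=0 → coincident, reject
20. q=(1,4) nearest=5 d=0 → coincident, reject
21. q=(15,5) nearest=4 d=7 new=(12,6) → blocked by [8,10]×[5,8], reject
22. q=(13,0) nearest=9 d=8 new=(9,2) → blocked by [6,8]×[1,4], reject
23. q=(0,8) nearest=2 d=3 new=(0,8) → blocked by [0,2]×[6,8], reject
24. q=(15,13) nearest=6 d=3 new=(15,13) → add node 10 parent=6 cost=15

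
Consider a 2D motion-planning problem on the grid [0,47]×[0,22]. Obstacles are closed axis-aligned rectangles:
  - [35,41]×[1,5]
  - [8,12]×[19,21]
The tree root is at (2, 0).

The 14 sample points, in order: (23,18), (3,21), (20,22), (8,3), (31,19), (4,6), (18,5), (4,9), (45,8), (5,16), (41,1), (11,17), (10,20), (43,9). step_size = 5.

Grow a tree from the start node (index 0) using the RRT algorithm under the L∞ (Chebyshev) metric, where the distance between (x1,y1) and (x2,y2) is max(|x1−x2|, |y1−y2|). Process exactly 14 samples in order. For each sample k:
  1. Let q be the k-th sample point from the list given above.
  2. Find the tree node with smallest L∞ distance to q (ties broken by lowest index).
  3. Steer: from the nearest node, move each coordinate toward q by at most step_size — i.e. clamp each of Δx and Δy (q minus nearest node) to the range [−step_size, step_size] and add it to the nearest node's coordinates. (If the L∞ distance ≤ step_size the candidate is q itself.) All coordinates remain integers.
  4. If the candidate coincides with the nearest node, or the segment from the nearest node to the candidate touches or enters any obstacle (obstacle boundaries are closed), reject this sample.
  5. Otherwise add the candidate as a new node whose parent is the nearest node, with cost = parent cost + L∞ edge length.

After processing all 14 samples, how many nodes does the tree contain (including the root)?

Node count: 14

1. q=(23,18) nearest=0 d=21 new=(7,5) → add node 1 parent=0 cost=5
2. q=(3,21) nearest=1 d=16 new=(3,10) → add node 2 parent=1 cost=10
3. q=(20,22) nearest=1 d=17 new=(12,10) → add node 3 parent=1 cost=10
4. q=(8,3) nearest=1 d=2 new=(8,3) → add node 4 parent=1 cost=7
5. q=(31,19) nearest=3 d=19 new=(17,15) → add node 5 parent=3 cost=15
6. q=(4,6) nearest=1 d=3 new=(4,6) → add node 6 parent=1 cost=8
7. q=(18,5) nearest=3 d=6 new=(17,5) → add node 7 parent=3 cost=15
8. q=(4,9) nearest=2 d=1 new=(4,9) → add node 8 parent=2 cost=11
9. q=(45,8) nearest=5 d=28 new=(22,10) → add node 9 parent=5 cost=20
10. q=(5,16) nearest=2 d=6 new=(5,15) → add node 10 parent=2 cost=15
11. q=(41,1) nearest=9 d=19 new=(27,5) → add node 11 parent=9 cost=25
12. q=(11,17) nearest=5 d=6 new=(12,17) → add node 12 parent=5 cost=20
13. q=(10,20) nearest=12 d=3 new=(10,20) → blocked by [8,12]×[19,21], reject
14. q=(43,9) nearest=11 d=16 new=(32,9) → add node 13 parent=11 cost=30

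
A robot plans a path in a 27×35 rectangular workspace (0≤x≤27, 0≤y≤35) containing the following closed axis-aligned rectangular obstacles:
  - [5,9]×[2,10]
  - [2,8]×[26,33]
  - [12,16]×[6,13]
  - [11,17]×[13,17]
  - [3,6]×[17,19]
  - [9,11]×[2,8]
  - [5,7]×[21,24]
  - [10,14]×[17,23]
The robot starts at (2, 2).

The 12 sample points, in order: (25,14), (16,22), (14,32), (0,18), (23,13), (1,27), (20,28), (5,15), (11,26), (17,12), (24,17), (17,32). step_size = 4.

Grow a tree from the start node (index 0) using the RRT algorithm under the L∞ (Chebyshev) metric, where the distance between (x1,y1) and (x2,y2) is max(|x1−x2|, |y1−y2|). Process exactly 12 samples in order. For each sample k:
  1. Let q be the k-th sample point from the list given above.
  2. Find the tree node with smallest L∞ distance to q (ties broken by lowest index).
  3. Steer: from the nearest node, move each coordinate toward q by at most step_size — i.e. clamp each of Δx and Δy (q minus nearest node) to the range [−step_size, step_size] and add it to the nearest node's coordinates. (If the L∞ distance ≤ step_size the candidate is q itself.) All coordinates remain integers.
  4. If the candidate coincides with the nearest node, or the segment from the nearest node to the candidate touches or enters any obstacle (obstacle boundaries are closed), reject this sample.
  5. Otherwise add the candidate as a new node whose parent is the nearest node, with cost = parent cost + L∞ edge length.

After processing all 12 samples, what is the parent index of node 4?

1. q=(25,14) nearest=0 d=23 new=(6,6) → blocked by [5,9]×[2,10], reject
2. q=(16,22) nearest=0 d=20 new=(6,6) → blocked by [5,9]×[2,10], reject
3. q=(14,32) nearest=0 d=30 new=(6,6) → blocked by [5,9]×[2,10], reject
4. q=(0,18) nearest=0 d=16 new=(0,6) → add node 1 parent=0 cost=4
5. q=(23,13) nearest=0 d=21 new=(6,6) → blocked by [5,9]×[2,10], reject
6. q=(1,27) nearest=1 d=21 new=(1,10) → add node 2 parent=1 cost=8
7. q=(20,28) nearest=2 d=19 new=(5,14) → add node 3 parent=2 cost=12
8. q=(5,15) nearest=3 d=1 new=(5,15) → add node 4 parent=3 cost=13
9. q=(11,26) nearest=4 d=11 new=(9,19) → add node 5 parent=4 cost=17
10. q=(17,12) nearest=5 d=8 new=(13,15) → blocked by [11,17]×[13,17], reject
11. q=(24,17) nearest=5 d=15 new=(13,17) → blocked by [11,17]×[13,17], reject
12. q=(17,32) nearest=5 d=13 new=(13,23) → blocked by [10,14]×[17,23], reject

Parent of node 4: 3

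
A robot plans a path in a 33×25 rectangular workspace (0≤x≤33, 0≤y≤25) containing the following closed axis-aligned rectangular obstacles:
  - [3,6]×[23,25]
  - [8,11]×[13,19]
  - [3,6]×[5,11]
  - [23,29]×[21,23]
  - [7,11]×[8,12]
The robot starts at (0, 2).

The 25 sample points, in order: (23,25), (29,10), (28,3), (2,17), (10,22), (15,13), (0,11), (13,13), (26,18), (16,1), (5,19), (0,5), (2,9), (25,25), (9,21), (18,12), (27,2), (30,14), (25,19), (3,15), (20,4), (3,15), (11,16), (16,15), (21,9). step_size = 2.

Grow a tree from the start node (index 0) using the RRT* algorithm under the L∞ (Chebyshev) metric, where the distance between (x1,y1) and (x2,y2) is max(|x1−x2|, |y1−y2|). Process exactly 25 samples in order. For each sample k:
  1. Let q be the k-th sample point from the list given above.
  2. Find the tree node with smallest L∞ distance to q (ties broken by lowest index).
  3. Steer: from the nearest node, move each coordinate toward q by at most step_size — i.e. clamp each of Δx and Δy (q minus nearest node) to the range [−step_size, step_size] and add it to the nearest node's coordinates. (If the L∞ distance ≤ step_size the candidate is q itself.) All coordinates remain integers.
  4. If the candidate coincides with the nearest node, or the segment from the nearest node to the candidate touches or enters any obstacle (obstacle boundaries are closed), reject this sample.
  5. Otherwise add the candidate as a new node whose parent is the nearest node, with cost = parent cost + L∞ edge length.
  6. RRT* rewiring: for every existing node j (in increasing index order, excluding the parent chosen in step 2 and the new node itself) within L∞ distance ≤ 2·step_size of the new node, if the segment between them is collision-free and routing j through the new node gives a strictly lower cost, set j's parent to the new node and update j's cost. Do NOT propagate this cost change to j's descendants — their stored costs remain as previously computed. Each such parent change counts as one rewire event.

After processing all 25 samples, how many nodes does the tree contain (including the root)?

Node count: 19

1. q=(23,25) nearest=0 d=23 new=(2,4) → add node 1 parent=0 cost=2
2. q=(29,10) nearest=1 d=27 new=(4,6) → blocked by [3,6]×[5,11], reject
3. q=(28,3) nearest=1 d=26 new=(4,3) → add node 2 parent=1 cost=4
4. q=(2,17) nearest=1 d=13 new=(2,6) → add node 3 parent=1 cost=4
5. q=(10,22) nearest=3 d=16 new=(4,8) → blocked by [3,6]×[5,11], reject
6. q=(15,13) nearest=2 d=11 new=(6,5) → blocked by [3,6]×[5,11], reject
7. q=(0,11) nearest=3 d=5 new=(0,8) → add node 4 parent=3 cost=6
8. q=(13,13) nearest=2 d=10 new=(6,5) → blocked by [3,6]×[5,11], reject
9. q=(26,18) nearest=2 d=22 new=(6,5) → blocked by [3,6]×[5,11], reject
10. q=(16,1) nearest=2 d=12 new=(6,1) → add node 5 parent=2 cost=6
11. q=(5,19) nearest=4 d=11 new=(2,10) → add node 6 parent=4 cost=8
12. q=(0,5) nearest=1 d=2 new=(0,5) → add node 7 parent=1 cost=4
13. q=(2,9) nearest=6 d=1 new=(2,9) → add node 8 parent=6 cost=9
14. q=(25,25) nearest=2 d=22 new=(6,5) → blocked by [3,6]×[5,11], reject
15. q=(9,21) nearest=6 d=11 new=(4,12) → blocked by [3,6]×[5,11], reject
16. q=(18,12) nearest=5 d=12 new=(8,3) → add node 9 parent=5 cost=8
17. q=(27,2) nearest=9 d=19 new=(10,2) → add node 10 parent=9 cost=10
18. q=(30,14) nearest=10 d=20 new=(12,4) → add node 11 parent=10 cost=12
19. q=(25,19) nearest=11 d=15 new=(14,6) → add node 12 parent=11 cost=14
20. q=(3,15) nearest=6 d=5 new=(3,12) → add node 13 parent=6 cost=10
21. q=(20,4) nearest=12 d=6 new=(16,4) → add node 14 parent=12 cost=16
22. q=(3,15) nearest=13 d=3 new=(3,14) → add node 15 parent=13 cost=12
23. q=(11,16) nearest=13 d=8 new=(5,14) → add node 16 parent=13 cost=12
24. q=(16,15) nearest=12 d=9 new=(16,8) → add node 17 parent=12 cost=16
25. q=(21,9) nearest=14 d=5 new=(18,6) → add node 18 parent=14 cost=18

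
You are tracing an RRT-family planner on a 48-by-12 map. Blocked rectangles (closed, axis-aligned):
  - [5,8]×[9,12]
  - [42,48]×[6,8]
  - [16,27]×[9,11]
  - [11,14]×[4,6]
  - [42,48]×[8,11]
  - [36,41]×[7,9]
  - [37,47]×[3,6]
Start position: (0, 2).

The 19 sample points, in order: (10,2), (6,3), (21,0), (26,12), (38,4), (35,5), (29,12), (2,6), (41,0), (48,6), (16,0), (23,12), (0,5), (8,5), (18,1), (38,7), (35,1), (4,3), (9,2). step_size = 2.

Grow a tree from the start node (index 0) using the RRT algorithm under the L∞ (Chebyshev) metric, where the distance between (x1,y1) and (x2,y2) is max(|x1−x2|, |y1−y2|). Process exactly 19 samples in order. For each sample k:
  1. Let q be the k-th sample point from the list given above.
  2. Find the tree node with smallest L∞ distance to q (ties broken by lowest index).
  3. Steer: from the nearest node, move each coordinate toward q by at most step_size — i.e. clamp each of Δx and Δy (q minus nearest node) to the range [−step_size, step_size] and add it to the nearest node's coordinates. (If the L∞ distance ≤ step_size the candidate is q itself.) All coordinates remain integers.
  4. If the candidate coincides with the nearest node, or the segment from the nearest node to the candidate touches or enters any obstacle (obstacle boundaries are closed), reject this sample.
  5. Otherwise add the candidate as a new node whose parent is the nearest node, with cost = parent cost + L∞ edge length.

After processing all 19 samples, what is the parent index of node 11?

1. q=(10,2) nearest=0 d=10 new=(2,2) → add node 1 parent=0 cost=2
2. q=(6,3) nearest=1 d=4 new=(4,3) → add node 2 parent=1 cost=4
3. q=(21,0) nearest=2 d=17 new=(6,1) → add node 3 parent=2 cost=6
4. q=(26,12) nearest=3 d=20 new=(8,3) → add node 4 parent=3 cost=8
5. q=(38,4) nearest=4 d=30 new=(10,4) → add node 5 parent=4 cost=10
6. q=(35,5) nearest=5 d=25 new=(12,5) → blocked by [11,14]×[4,6], reject
7. q=(29,12) nearest=5 d=19 new=(12,6) → blocked by [11,14]×[4,6], reject
8. q=(2,6) nearest=2 d=3 new=(2,5) → add node 6 parent=2 cost=6
9. q=(41,0) nearest=5 d=31 new=(12,2) → add node 7 parent=5 cost=12
10. q=(48,6) nearest=7 d=36 new=(14,4) → blocked by [11,14]×[4,6], reject
11. q=(16,0) nearest=7 d=4 new=(14,0) → add node 8 parent=7 cost=14
12. q=(23,12) nearest=7 d=11 new=(14,4) → blocked by [11,14]×[4,6], reject
13. q=(0,5) nearest=6 d=2 new=(0,5) → add node 9 parent=6 cost=8
14. q=(8,5) nearest=4 d=2 new=(8,5) → add node 10 parent=4 cost=10
15. q=(18,1) nearest=8 d=4 new=(16,1) → add node 11 parent=8 cost=16
16. q=(38,7) nearest=11 d=22 new=(18,3) → add node 12 parent=11 cost=18
17. q=(35,1) nearest=12 d=17 new=(20,1) → add node 13 parent=12 cost=20
18. q=(4,3) nearest=2 d=0 → coincident, reject
19. q=(9,2) nearest=4 d=1 new=(9,2) → add node 14 parent=4 cost=9

Parent of node 11: 8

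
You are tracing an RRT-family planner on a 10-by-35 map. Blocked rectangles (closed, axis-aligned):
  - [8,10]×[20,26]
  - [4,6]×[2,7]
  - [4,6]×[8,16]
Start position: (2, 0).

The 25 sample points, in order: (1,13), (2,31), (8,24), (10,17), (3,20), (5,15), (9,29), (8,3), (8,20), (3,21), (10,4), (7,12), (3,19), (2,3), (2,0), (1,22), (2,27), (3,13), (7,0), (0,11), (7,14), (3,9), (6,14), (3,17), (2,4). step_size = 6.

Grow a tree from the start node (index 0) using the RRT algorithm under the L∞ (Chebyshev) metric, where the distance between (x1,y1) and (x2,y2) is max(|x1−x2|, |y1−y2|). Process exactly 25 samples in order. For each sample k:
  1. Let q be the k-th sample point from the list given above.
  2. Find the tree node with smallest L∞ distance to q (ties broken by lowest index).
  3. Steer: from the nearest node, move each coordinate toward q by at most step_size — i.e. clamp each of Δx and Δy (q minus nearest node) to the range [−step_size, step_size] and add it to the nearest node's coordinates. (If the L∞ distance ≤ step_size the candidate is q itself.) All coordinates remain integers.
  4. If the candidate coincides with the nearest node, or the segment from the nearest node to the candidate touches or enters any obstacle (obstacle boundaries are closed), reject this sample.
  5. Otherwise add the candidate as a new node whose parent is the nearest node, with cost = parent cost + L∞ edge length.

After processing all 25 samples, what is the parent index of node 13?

1. q=(1,13) nearest=0 d=13 new=(1,6) → add node 1 parent=0 cost=6
2. q=(2,31) nearest=1 d=25 new=(2,12) → add node 2 parent=1 cost=12
3. q=(8,24) nearest=2 d=12 new=(8,18) → blocked by [4,6]×[8,16], reject
4. q=(10,17) nearest=2 d=8 new=(8,17) → blocked by [4,6]×[8,16], reject
5. q=(3,20) nearest=2 d=8 new=(3,18) → add node 3 parent=2 cost=18
6. q=(5,15) nearest=2 d=3 new=(5,15) → blocked by [4,6]×[8,16], reject
7. q=(9,29) nearest=3 d=11 new=(9,24) → blocked by [8,10]×[20,26], reject
8. q=(8,3) nearest=0 d=6 new=(8,3) → blocked by [4,6]×[2,7], reject
9. q=(8,20) nearest=3 d=5 new=(8,20) → blocked by [8,10]×[20,26], reject
10. q=(3,21) nearest=3 d=3 new=(3,21) → add node 4 parent=3 cost=21
11. q=(10,4) nearest=0 d=8 new=(8,4) → blocked by [4,6]×[2,7], reject
12. q=(7,12) nearest=2 d=5 new=(7,12) → blocked by [4,6]×[8,16], reject
13. q=(3,19) nearest=3 d=1 new=(3,19) → add node 5 parent=3 cost=19
14. q=(2,3) nearest=0 d=3 new=(2,3) → add node 6 parent=0 cost=3
15. q=(2,0) nearest=0 d=0 → coincident, reject
16. q=(1,22) nearest=4 d=2 new=(1,22) → add node 7 parent=4 cost=23
17. q=(2,27) nearest=7 d=5 new=(2,27) → add node 8 parent=7 cost=28
18. q=(3,13) nearest=2 d=1 new=(3,13) → add node 9 parent=2 cost=13
19. q=(7,0) nearest=0 d=5 new=(7,0) → add node 10 parent=0 cost=5
20. q=(0,11) nearest=2 d=2 new=(0,11) → add node 11 parent=2 cost=14
21. q=(7,14) nearest=3 d=4 new=(7,14) → blocked by [4,6]×[8,16], reject
22. q=(3,9) nearest=1 d=3 new=(3,9) → add node 12 parent=1 cost=9
23. q=(6,14) nearest=9 d=3 new=(6,14) → blocked by [4,6]×[8,16], reject
24. q=(3,17) nearest=3 d=1 new=(3,17) → add node 13 parent=3 cost=19
25. q=(2,4) nearest=6 d=1 new=(2,4) → add node 14 parent=6 cost=4

Parent of node 13: 3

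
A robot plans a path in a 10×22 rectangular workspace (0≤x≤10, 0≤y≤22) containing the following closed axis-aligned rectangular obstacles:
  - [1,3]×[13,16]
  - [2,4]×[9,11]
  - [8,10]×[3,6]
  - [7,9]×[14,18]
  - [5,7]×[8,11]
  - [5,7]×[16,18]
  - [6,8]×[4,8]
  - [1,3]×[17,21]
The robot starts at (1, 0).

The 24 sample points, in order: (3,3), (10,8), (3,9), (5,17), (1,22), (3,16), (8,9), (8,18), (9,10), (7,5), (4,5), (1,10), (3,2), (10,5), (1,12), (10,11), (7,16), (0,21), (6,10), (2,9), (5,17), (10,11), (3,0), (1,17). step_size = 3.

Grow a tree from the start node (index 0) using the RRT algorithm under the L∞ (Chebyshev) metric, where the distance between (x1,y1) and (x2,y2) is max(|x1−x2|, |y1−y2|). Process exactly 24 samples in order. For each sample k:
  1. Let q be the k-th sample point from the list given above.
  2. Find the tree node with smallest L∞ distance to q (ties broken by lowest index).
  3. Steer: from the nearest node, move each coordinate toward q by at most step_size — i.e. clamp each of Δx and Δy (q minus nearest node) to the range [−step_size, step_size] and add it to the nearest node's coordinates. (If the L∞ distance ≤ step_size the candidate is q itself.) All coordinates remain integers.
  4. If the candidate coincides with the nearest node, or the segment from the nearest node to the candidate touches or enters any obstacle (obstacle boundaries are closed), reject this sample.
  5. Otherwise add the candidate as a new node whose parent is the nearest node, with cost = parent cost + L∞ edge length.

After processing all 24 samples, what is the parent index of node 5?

1. q=(3,3) nearest=0 d=3 new=(3,3) → add node 1 parent=0 cost=3
2. q=(10,8) nearest=1 d=7 new=(6,6) → blocked by [6,8]×[4,8], reject
3. q=(3,9) nearest=1 d=6 new=(3,6) → add node 2 parent=1 cost=6
4. q=(5,17) nearest=2 d=11 new=(5,9) → blocked by [5,7]×[8,11], reject
5. q=(1,22) nearest=2 d=16 new=(1,9) → add node 3 parent=2 cost=9
6. q=(3,16) nearest=3 d=7 new=(3,12) → blocked by [2,4]×[9,11], reject
7. q=(8,9) nearest=2 d=5 new=(6,9) → blocked by [5,7]×[8,11], reject
8. q=(8,18) nearest=3 d=9 new=(4,12) → blocked by [2,4]×[9,11], reject
9. q=(9,10) nearest=2 d=6 new=(6,9) → blocked by [5,7]×[8,11], reject
10. q=(7,5) nearest=1 d=4 new=(6,5) → blocked by [6,8]×[4,8], reject
11. q=(4,5) nearest=2 d=1 new=(4,5) → add node 4 parent=2 cost=7
12. q=(1,10) nearest=3 d=1 new=(1,10) → add node 5 parent=3 cost=10
13. q=(3,2) nearest=1 d=1 new=(3,2) → add node 6 parent=1 cost=4
14. q=(10,5) nearest=4 d=6 new=(7,5) → blocked by [6,8]×[4,8], reject
15. q=(1,12) nearest=5 d=2 new=(1,12) → add node 7 parent=5 cost=12
16. q=(10,11) nearest=4 d=6 new=(7,8) → blocked by [5,7]×[8,11], reject
17. q=(7,16) nearest=5 d=6 new=(4,13) → blocked by [2,4]×[9,11], reject
18. q=(0,21) nearest=7 d=9 new=(0,15) → add node 8 parent=7 cost=15
19. q=(6,10) nearest=2 d=4 new=(6,9) → blocked by [5,7]×[8,11], reject
20. q=(2,9) nearest=3 d=1 new=(2,9) → blocked by [2,4]×[9,11], reject
21. q=(5,17) nearest=7 d=5 new=(4,15) → blocked by [1,3]×[13,16], reject
22. q=(10,11) nearest=4 d=6 new=(7,8) → blocked by [5,7]×[8,11], reject
23. q=(3,0) nearest=0 d=2 new=(3,0) → add node 9 parent=0 cost=2
24. q=(1,17) nearest=8 d=2 new=(1,17) → blocked by [1,3]×[17,21], reject

Parent of node 5: 3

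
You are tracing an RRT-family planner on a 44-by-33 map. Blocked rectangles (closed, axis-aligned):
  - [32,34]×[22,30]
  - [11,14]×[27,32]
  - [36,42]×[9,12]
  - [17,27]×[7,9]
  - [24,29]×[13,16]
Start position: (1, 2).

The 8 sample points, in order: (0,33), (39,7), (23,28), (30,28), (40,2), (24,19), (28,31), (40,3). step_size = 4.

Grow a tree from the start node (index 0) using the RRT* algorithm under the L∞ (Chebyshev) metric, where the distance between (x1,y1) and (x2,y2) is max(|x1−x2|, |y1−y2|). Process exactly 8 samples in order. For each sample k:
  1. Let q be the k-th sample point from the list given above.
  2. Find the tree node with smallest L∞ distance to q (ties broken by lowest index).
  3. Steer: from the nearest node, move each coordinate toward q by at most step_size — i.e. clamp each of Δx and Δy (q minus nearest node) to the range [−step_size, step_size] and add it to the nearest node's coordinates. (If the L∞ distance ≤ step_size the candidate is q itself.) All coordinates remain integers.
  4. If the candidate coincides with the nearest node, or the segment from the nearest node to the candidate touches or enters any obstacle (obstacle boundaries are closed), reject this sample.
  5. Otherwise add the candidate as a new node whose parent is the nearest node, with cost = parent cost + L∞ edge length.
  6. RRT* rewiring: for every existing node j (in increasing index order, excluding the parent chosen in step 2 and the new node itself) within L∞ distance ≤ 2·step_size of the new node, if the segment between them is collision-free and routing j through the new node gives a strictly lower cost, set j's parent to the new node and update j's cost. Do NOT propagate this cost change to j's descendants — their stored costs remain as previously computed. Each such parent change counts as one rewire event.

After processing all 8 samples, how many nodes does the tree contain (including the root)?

1. q=(0,33) nearest=0 d=31 new=(0,6) → add node 1 parent=0 cost=4
2. q=(39,7) nearest=0 d=38 new=(5,6) → add node 2 parent=0 cost=4
3. q=(23,28) nearest=2 d=22 new=(9,10) → add node 3 parent=2 cost=8
4. q=(30,28) nearest=3 d=21 new=(13,14) → add node 4 parent=3 cost=12
5. q=(40,2) nearest=4 d=27 new=(17,10) → add node 5 parent=4 cost=16
6. q=(24,19) nearest=5 d=9 new=(21,14) → add node 6 parent=5 cost=20
7. q=(28,31) nearest=4 d=17 new=(17,18) → add node 7 parent=4 cost=16
8. q=(40,3) nearest=6 d=19 new=(25,10) → add node 8 parent=6 cost=24

Node count: 9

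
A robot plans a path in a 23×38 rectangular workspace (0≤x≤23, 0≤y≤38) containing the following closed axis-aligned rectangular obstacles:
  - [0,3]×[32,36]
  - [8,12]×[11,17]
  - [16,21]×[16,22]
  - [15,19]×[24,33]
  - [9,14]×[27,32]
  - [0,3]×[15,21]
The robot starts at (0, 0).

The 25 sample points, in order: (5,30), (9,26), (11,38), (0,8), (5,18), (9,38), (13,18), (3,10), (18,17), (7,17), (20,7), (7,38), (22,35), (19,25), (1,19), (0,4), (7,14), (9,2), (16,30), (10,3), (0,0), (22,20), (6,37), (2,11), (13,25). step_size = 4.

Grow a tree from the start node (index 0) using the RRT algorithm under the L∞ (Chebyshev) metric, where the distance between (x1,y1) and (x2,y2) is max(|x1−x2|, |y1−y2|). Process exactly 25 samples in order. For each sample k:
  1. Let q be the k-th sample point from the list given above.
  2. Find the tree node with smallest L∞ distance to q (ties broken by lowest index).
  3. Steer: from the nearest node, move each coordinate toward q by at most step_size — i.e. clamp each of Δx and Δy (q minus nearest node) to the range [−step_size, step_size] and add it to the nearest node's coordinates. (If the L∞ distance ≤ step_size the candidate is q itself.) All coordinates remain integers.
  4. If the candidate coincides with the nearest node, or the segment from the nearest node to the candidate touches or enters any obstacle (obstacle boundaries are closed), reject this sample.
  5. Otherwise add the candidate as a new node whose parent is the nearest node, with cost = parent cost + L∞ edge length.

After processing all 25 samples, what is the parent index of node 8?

1. q=(5,30) nearest=0 d=30 new=(4,4) → add node 1 parent=0 cost=4
2. q=(9,26) nearest=1 d=22 new=(8,8) → add node 2 parent=1 cost=8
3. q=(11,38) nearest=2 d=30 new=(11,12) → blocked by [8,12]×[11,17], reject
4. q=(0,8) nearest=1 d=4 new=(0,8) → add node 3 parent=1 cost=8
5. q=(5,18) nearest=2 d=10 new=(5,12) → add node 4 parent=2 cost=12
6. q=(9,38) nearest=4 d=26 new=(9,16) → blocked by [8,12]×[11,17], reject
7. q=(13,18) nearest=4 d=8 new=(9,16) → blocked by [8,12]×[11,17], reject
8. q=(3,10) nearest=4 d=2 new=(3,10) → add node 5 parent=4 cost=14
9. q=(18,17) nearest=2 d=10 new=(12,12) → blocked by [8,12]×[11,17], reject
10. q=(7,17) nearest=4 d=5 new=(7,16) → add node 6 parent=4 cost=16
11. q=(20,7) nearest=2 d=12 new=(12,7) → add node 7 parent=2 cost=12
12. q=(7,38) nearest=6 d=22 new=(7,20) → add node 8 parent=6 cost=20
13. q=(22,35) nearest=8 d=15 new=(11,24) → add node 9 parent=8 cost=24
14. q=(19,25) nearest=9 d=8 new=(15,25) → blocked by [15,19]×[24,33], reject
15. q=(1,19) nearest=6 d=6 new=(3,19) → blocked by [0,3]×[15,21], reject
16. q=(0,4) nearest=0 d=4 new=(0,4) → add node 10 parent=0 cost=4
17. q=(7,14) nearest=4 d=2 new=(7,14) → add node 11 parent=4 cost=14
18. q=(9,2) nearest=1 d=5 new=(8,2) → add node 12 parent=1 cost=8
19. q=(16,30) nearest=9 d=6 new=(15,28) → blocked by [15,19]×[24,33], reject
20. q=(10,3) nearest=12 d=2 new=(10,3) → add node 13 parent=12 cost=10
21. q=(0,0) nearest=0 d=0 → coincident, reject
22. q=(22,20) nearest=9 d=11 new=(15,20) → add node 14 parent=9 cost=28
23. q=(6,37) nearest=9 d=13 new=(7,28) → add node 15 parent=9 cost=28
24. q=(2,11) nearest=5 d=1 new=(2,11) → add node 16 parent=5 cost=15
25. q=(13,25) nearest=9 d=2 new=(13,25) → add node 17 parent=9 cost=26

Parent of node 8: 6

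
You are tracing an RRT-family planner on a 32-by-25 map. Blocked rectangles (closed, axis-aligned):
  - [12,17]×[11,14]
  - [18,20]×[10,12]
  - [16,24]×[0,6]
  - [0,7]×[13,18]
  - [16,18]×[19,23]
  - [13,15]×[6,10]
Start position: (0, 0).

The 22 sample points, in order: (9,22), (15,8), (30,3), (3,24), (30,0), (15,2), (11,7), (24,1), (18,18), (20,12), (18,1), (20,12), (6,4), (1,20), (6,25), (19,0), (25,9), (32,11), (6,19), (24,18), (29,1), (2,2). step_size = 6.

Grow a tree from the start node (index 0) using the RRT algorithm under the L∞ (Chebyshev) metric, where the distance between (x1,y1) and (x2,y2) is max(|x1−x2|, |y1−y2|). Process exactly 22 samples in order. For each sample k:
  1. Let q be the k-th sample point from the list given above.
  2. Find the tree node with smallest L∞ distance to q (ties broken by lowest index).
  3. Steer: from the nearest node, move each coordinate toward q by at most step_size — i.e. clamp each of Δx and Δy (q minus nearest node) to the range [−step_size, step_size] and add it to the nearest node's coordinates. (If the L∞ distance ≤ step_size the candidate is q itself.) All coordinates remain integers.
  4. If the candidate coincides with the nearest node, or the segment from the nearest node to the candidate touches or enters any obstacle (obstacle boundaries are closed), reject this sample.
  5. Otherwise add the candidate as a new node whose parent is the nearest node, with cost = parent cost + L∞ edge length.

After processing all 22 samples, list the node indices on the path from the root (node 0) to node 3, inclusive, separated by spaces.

Path: 0 1 2 3

1. q=(9,22) nearest=0 d=22 new=(6,6) → add node 1 parent=0 cost=6
2. q=(15,8) nearest=1 d=9 new=(12,8) → add node 2 parent=1 cost=12
3. q=(30,3) nearest=2 d=18 new=(18,3) → blocked by [16,24]×[0,6], reject
4. q=(3,24) nearest=2 d=16 new=(6,14) → blocked by [0,7]×[13,18], reject
5. q=(30,0) nearest=2 d=18 new=(18,2) → blocked by [16,24]×[0,6], reject
6. q=(15,2) nearest=2 d=6 new=(15,2) → blocked by [13,15]×[6,10], reject
7. q=(11,7) nearest=2 d=1 new=(11,7) → add node 3 parent=2 cost=13
8. q=(24,1) nearest=2 d=12 new=(18,2) → blocked by [16,24]×[0,6], reject
9. q=(18,18) nearest=2 d=10 new=(18,14) → blocked by [12,17]×[11,14], reject
10. q=(20,12) nearest=2 d=8 new=(18,12) → blocked by [12,17]×[11,14], reject
11. q=(18,1) nearest=2 d=7 new=(18,2) → blocked by [16,24]×[0,6], reject
12. q=(20,12) nearest=2 d=8 new=(18,12) → blocked by [12,17]×[11,14], reject
13. q=(6,4) nearest=1 d=2 new=(6,4) → add node 4 parent=1 cost=8
14. q=(1,20) nearest=2 d=12 new=(6,14) → blocked by [0,7]×[13,18], reject
15. q=(6,25) nearest=2 d=17 new=(6,14) → blocked by [0,7]×[13,18], reject
16. q=(19,0) nearest=2 d=8 new=(18,2) → blocked by [16,24]×[0,6], reject
17. q=(25,9) nearest=2 d=13 new=(18,9) → blocked by [13,15]×[6,10], reject
18. q=(32,11) nearest=2 d=20 new=(18,11) → blocked by [18,20]×[10,12], reject
19. q=(6,19) nearest=2 d=11 new=(6,14) → blocked by [0,7]×[13,18], reject
20. q=(24,18) nearest=2 d=12 new=(18,14) → blocked by [12,17]×[11,14], reject
21. q=(29,1) nearest=2 d=17 new=(18,2) → blocked by [16,24]×[0,6], reject
22. q=(2,2) nearest=0 d=2 new=(2,2) → add node 5 parent=0 cost=2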